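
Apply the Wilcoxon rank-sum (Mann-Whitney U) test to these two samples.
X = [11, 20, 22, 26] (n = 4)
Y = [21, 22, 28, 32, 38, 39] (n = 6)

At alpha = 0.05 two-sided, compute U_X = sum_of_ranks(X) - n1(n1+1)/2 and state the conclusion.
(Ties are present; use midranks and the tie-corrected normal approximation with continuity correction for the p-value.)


Step 1: Combine and sort all 10 observations; assign midranks.
sorted (value, group): (11,X), (20,X), (21,Y), (22,X), (22,Y), (26,X), (28,Y), (32,Y), (38,Y), (39,Y)
ranks: 11->1, 20->2, 21->3, 22->4.5, 22->4.5, 26->6, 28->7, 32->8, 38->9, 39->10
Step 2: Rank sum for X: R1 = 1 + 2 + 4.5 + 6 = 13.5.
Step 3: U_X = R1 - n1(n1+1)/2 = 13.5 - 4*5/2 = 13.5 - 10 = 3.5.
       U_Y = n1*n2 - U_X = 24 - 3.5 = 20.5.
Step 4: Ties are present, so use the tie-corrected normal approximation (with continuity correction) for the p-value.
Step 5: p-value = 0.087118; compare to alpha = 0.05. fail to reject H0.

U_X = 3.5, p = 0.087118, fail to reject H0 at alpha = 0.05.


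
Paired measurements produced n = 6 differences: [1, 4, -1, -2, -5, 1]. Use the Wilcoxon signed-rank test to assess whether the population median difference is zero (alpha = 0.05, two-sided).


Step 1: Drop any zero differences (none here) and take |d_i|.
|d| = [1, 4, 1, 2, 5, 1]
Step 2: Midrank |d_i| (ties get averaged ranks).
ranks: |1|->2, |4|->5, |1|->2, |2|->4, |5|->6, |1|->2
Step 3: Attach original signs; sum ranks with positive sign and with negative sign.
W+ = 2 + 5 + 2 = 9
W- = 2 + 4 + 6 = 12
(Check: W+ + W- = 21 should equal n(n+1)/2 = 21.)
Step 4: Test statistic W = min(W+, W-) = 9.
Step 5: Ties in |d|, so use the tie-corrected normal approximation.
        E[W] = n(n+1)/4 = 6*7/4 = 10.5.
        Tie groups: |d|=1 (t=3); sum(t^3 - t) = 24.
        Var[W] = n(n+1)(2n+1)/24 - sum(t^3-t)/48 = 546/24 - 24/48 = 22.25.
        z = (W - E[W]) / sqrt(Var[W]) = (9 - 10.5) / 4.7170 = -0.3180.
        Two-sided p = 2*Phi(z) = 0.750485.
Step 6: alpha = 0.05. fail to reject H0.

W+ = 9, W- = 12, W = min = 9, p = 0.750485, fail to reject H0.


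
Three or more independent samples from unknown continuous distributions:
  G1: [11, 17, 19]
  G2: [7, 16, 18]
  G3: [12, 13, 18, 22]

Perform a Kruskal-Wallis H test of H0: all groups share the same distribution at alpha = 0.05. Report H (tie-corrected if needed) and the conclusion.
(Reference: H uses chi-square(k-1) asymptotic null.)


Step 1: Combine all N = 10 observations and assign midranks.
sorted (value, group, rank): (7,G2,1), (11,G1,2), (12,G3,3), (13,G3,4), (16,G2,5), (17,G1,6), (18,G2,7.5), (18,G3,7.5), (19,G1,9), (22,G3,10)
Step 2: Sum ranks within each group.
R_1 = 17 (n_1 = 3)
R_2 = 13.5 (n_2 = 3)
R_3 = 24.5 (n_3 = 4)
Step 3: H = 12/(N(N+1)) * sum(R_i^2/n_i) - 3(N+1)
     = 12/(10*11) * (17^2/3 + 13.5^2/3 + 24.5^2/4) - 3*11
     = 0.109091 * 307.146 - 33
     = 0.506818.
Step 4: Ties present; correction factor C = 1 - 6/(10^3 - 10) = 0.993939. Corrected H = 0.506818 / 0.993939 = 0.509909.
Step 5: Under H0, H ~ chi^2(2); p-value = 0.774952.
Step 6: alpha = 0.05. fail to reject H0.

H = 0.5099, df = 2, p = 0.774952, fail to reject H0.


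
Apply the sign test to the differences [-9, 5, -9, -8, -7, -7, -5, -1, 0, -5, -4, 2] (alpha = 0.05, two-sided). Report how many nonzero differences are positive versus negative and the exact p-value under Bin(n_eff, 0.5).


Step 1: Discard zero differences. Original n = 12; n_eff = number of nonzero differences = 11.
Nonzero differences (with sign): -9, +5, -9, -8, -7, -7, -5, -1, -5, -4, +2
Step 2: Count signs: positive = 2, negative = 9.
Step 3: Under H0: P(positive) = 0.5, so the number of positives S ~ Bin(11, 0.5).
Step 4: Two-sided exact p-value = sum of Bin(11,0.5) probabilities at or below the observed probability = 0.065430.
Step 5: alpha = 0.05. fail to reject H0.

n_eff = 11, pos = 2, neg = 9, p = 0.065430, fail to reject H0.


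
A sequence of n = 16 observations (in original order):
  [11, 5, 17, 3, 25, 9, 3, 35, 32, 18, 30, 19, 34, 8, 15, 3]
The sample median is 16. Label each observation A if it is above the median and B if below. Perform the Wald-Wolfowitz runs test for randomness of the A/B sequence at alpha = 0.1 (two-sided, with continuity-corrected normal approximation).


Step 1: Compute median = 16; label A = above, B = below.
Labels in order: BBABABBAAAAAABBB  (n_A = 8, n_B = 8)
Step 2: Count runs R = 7.
Step 3: Under H0 (random ordering), E[R] = 2*n_A*n_B/(n_A+n_B) + 1 = 2*8*8/16 + 1 = 9.0000.
        Var[R] = 2*n_A*n_B*(2*n_A*n_B - n_A - n_B) / ((n_A+n_B)^2 * (n_A+n_B-1)) = 14336/3840 = 3.7333.
        SD[R] = 1.9322.
Step 4: Continuity-corrected z = (R + 0.5 - E[R]) / SD[R] = (7 + 0.5 - 9.0000) / 1.9322 = -0.7763.
Step 5: Two-sided p-value via normal approximation = 2*(1 - Phi(|z|)) = 0.437558.
Step 6: alpha = 0.1. fail to reject H0.

R = 7, z = -0.7763, p = 0.437558, fail to reject H0.


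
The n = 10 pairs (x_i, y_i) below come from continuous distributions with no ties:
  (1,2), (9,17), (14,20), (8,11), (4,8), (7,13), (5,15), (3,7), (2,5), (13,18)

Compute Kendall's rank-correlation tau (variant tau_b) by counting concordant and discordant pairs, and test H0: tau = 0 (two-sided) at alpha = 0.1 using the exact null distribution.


Step 1: Enumerate the 45 unordered pairs (i,j) with i<j and classify each by sign(x_j-x_i) * sign(y_j-y_i).
  (1,2):dx=+8,dy=+15->C; (1,3):dx=+13,dy=+18->C; (1,4):dx=+7,dy=+9->C; (1,5):dx=+3,dy=+6->C
  (1,6):dx=+6,dy=+11->C; (1,7):dx=+4,dy=+13->C; (1,8):dx=+2,dy=+5->C; (1,9):dx=+1,dy=+3->C
  (1,10):dx=+12,dy=+16->C; (2,3):dx=+5,dy=+3->C; (2,4):dx=-1,dy=-6->C; (2,5):dx=-5,dy=-9->C
  (2,6):dx=-2,dy=-4->C; (2,7):dx=-4,dy=-2->C; (2,8):dx=-6,dy=-10->C; (2,9):dx=-7,dy=-12->C
  (2,10):dx=+4,dy=+1->C; (3,4):dx=-6,dy=-9->C; (3,5):dx=-10,dy=-12->C; (3,6):dx=-7,dy=-7->C
  (3,7):dx=-9,dy=-5->C; (3,8):dx=-11,dy=-13->C; (3,9):dx=-12,dy=-15->C; (3,10):dx=-1,dy=-2->C
  (4,5):dx=-4,dy=-3->C; (4,6):dx=-1,dy=+2->D; (4,7):dx=-3,dy=+4->D; (4,8):dx=-5,dy=-4->C
  (4,9):dx=-6,dy=-6->C; (4,10):dx=+5,dy=+7->C; (5,6):dx=+3,dy=+5->C; (5,7):dx=+1,dy=+7->C
  (5,8):dx=-1,dy=-1->C; (5,9):dx=-2,dy=-3->C; (5,10):dx=+9,dy=+10->C; (6,7):dx=-2,dy=+2->D
  (6,8):dx=-4,dy=-6->C; (6,9):dx=-5,dy=-8->C; (6,10):dx=+6,dy=+5->C; (7,8):dx=-2,dy=-8->C
  (7,9):dx=-3,dy=-10->C; (7,10):dx=+8,dy=+3->C; (8,9):dx=-1,dy=-2->C; (8,10):dx=+10,dy=+11->C
  (9,10):dx=+11,dy=+13->C
Step 2: C = 42, D = 3, total pairs = 45.
Step 3: tau = (C - D)/(n(n-1)/2) = (42 - 3)/45 = 0.866667.
Step 4: Exact two-sided p-value (enumerate n! = 3628800 permutations of y under H0): p = 0.000115.
Step 5: alpha = 0.1. reject H0.

tau_b = 0.8667 (C=42, D=3), p = 0.000115, reject H0.


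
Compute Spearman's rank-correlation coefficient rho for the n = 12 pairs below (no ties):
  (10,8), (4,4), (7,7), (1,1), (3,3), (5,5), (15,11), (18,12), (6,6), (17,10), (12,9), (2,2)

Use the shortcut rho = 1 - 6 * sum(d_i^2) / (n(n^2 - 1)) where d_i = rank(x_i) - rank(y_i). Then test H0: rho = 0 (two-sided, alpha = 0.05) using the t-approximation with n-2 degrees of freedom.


Step 1: Rank x and y separately (midranks; no ties here).
rank(x): 10->8, 4->4, 7->7, 1->1, 3->3, 5->5, 15->10, 18->12, 6->6, 17->11, 12->9, 2->2
rank(y): 8->8, 4->4, 7->7, 1->1, 3->3, 5->5, 11->11, 12->12, 6->6, 10->10, 9->9, 2->2
Step 2: d_i = R_x(i) - R_y(i); compute d_i^2.
  (8-8)^2=0, (4-4)^2=0, (7-7)^2=0, (1-1)^2=0, (3-3)^2=0, (5-5)^2=0, (10-11)^2=1, (12-12)^2=0, (6-6)^2=0, (11-10)^2=1, (9-9)^2=0, (2-2)^2=0
sum(d^2) = 2.
Step 3: rho = 1 - 6*2 / (12*(12^2 - 1)) = 1 - 12/1716 = 0.993007.
Step 4: Under H0, t = rho * sqrt((n-2)/(1-rho^2)) = 26.5990 ~ t(10).
Step 5: Two-sided p-value from the t-distribution with 10 df = 0.000000.
Step 6: alpha = 0.05. reject H0.

rho = 0.9930, p = 0.000000, reject H0 at alpha = 0.05.


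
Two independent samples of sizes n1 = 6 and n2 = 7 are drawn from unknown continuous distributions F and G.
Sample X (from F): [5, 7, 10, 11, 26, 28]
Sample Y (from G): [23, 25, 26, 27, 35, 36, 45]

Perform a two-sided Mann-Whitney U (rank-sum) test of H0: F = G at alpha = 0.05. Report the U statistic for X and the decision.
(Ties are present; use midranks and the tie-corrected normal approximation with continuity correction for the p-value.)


Step 1: Combine and sort all 13 observations; assign midranks.
sorted (value, group): (5,X), (7,X), (10,X), (11,X), (23,Y), (25,Y), (26,X), (26,Y), (27,Y), (28,X), (35,Y), (36,Y), (45,Y)
ranks: 5->1, 7->2, 10->3, 11->4, 23->5, 25->6, 26->7.5, 26->7.5, 27->9, 28->10, 35->11, 36->12, 45->13
Step 2: Rank sum for X: R1 = 1 + 2 + 3 + 4 + 7.5 + 10 = 27.5.
Step 3: U_X = R1 - n1(n1+1)/2 = 27.5 - 6*7/2 = 27.5 - 21 = 6.5.
       U_Y = n1*n2 - U_X = 42 - 6.5 = 35.5.
Step 4: Ties are present, so use the tie-corrected normal approximation (with continuity correction) for the p-value.
Step 5: p-value = 0.045204; compare to alpha = 0.05. reject H0.

U_X = 6.5, p = 0.045204, reject H0 at alpha = 0.05.


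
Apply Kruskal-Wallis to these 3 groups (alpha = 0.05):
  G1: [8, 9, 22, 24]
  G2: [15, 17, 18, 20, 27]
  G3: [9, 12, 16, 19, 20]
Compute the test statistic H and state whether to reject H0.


Step 1: Combine all N = 14 observations and assign midranks.
sorted (value, group, rank): (8,G1,1), (9,G1,2.5), (9,G3,2.5), (12,G3,4), (15,G2,5), (16,G3,6), (17,G2,7), (18,G2,8), (19,G3,9), (20,G2,10.5), (20,G3,10.5), (22,G1,12), (24,G1,13), (27,G2,14)
Step 2: Sum ranks within each group.
R_1 = 28.5 (n_1 = 4)
R_2 = 44.5 (n_2 = 5)
R_3 = 32 (n_3 = 5)
Step 3: H = 12/(N(N+1)) * sum(R_i^2/n_i) - 3(N+1)
     = 12/(14*15) * (28.5^2/4 + 44.5^2/5 + 32^2/5) - 3*15
     = 0.057143 * 803.913 - 45
     = 0.937857.
Step 4: Ties present; correction factor C = 1 - 12/(14^3 - 14) = 0.995604. Corrected H = 0.937857 / 0.995604 = 0.941998.
Step 5: Under H0, H ~ chi^2(2); p-value = 0.624378.
Step 6: alpha = 0.05. fail to reject H0.

H = 0.9420, df = 2, p = 0.624378, fail to reject H0.


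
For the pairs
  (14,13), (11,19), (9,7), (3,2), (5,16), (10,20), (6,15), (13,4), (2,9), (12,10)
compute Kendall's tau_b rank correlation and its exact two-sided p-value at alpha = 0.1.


Step 1: Enumerate the 45 unordered pairs (i,j) with i<j and classify each by sign(x_j-x_i) * sign(y_j-y_i).
  (1,2):dx=-3,dy=+6->D; (1,3):dx=-5,dy=-6->C; (1,4):dx=-11,dy=-11->C; (1,5):dx=-9,dy=+3->D
  (1,6):dx=-4,dy=+7->D; (1,7):dx=-8,dy=+2->D; (1,8):dx=-1,dy=-9->C; (1,9):dx=-12,dy=-4->C
  (1,10):dx=-2,dy=-3->C; (2,3):dx=-2,dy=-12->C; (2,4):dx=-8,dy=-17->C; (2,5):dx=-6,dy=-3->C
  (2,6):dx=-1,dy=+1->D; (2,7):dx=-5,dy=-4->C; (2,8):dx=+2,dy=-15->D; (2,9):dx=-9,dy=-10->C
  (2,10):dx=+1,dy=-9->D; (3,4):dx=-6,dy=-5->C; (3,5):dx=-4,dy=+9->D; (3,6):dx=+1,dy=+13->C
  (3,7):dx=-3,dy=+8->D; (3,8):dx=+4,dy=-3->D; (3,9):dx=-7,dy=+2->D; (3,10):dx=+3,dy=+3->C
  (4,5):dx=+2,dy=+14->C; (4,6):dx=+7,dy=+18->C; (4,7):dx=+3,dy=+13->C; (4,8):dx=+10,dy=+2->C
  (4,9):dx=-1,dy=+7->D; (4,10):dx=+9,dy=+8->C; (5,6):dx=+5,dy=+4->C; (5,7):dx=+1,dy=-1->D
  (5,8):dx=+8,dy=-12->D; (5,9):dx=-3,dy=-7->C; (5,10):dx=+7,dy=-6->D; (6,7):dx=-4,dy=-5->C
  (6,8):dx=+3,dy=-16->D; (6,9):dx=-8,dy=-11->C; (6,10):dx=+2,dy=-10->D; (7,8):dx=+7,dy=-11->D
  (7,9):dx=-4,dy=-6->C; (7,10):dx=+6,dy=-5->D; (8,9):dx=-11,dy=+5->D; (8,10):dx=-1,dy=+6->D
  (9,10):dx=+10,dy=+1->C
Step 2: C = 24, D = 21, total pairs = 45.
Step 3: tau = (C - D)/(n(n-1)/2) = (24 - 21)/45 = 0.066667.
Step 4: Exact two-sided p-value (enumerate n! = 3628800 permutations of y under H0): p = 0.861801.
Step 5: alpha = 0.1. fail to reject H0.

tau_b = 0.0667 (C=24, D=21), p = 0.861801, fail to reject H0.


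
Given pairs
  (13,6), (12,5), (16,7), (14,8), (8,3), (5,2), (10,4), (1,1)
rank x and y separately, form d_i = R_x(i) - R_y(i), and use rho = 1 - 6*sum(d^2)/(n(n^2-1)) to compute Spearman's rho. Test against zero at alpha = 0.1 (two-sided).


Step 1: Rank x and y separately (midranks; no ties here).
rank(x): 13->6, 12->5, 16->8, 14->7, 8->3, 5->2, 10->4, 1->1
rank(y): 6->6, 5->5, 7->7, 8->8, 3->3, 2->2, 4->4, 1->1
Step 2: d_i = R_x(i) - R_y(i); compute d_i^2.
  (6-6)^2=0, (5-5)^2=0, (8-7)^2=1, (7-8)^2=1, (3-3)^2=0, (2-2)^2=0, (4-4)^2=0, (1-1)^2=0
sum(d^2) = 2.
Step 3: rho = 1 - 6*2 / (8*(8^2 - 1)) = 1 - 12/504 = 0.976190.
Step 4: Under H0, t = rho * sqrt((n-2)/(1-rho^2)) = 11.0235 ~ t(6).
Step 5: Two-sided p-value from the t-distribution with 6 df = 0.000033.
Step 6: alpha = 0.1. reject H0.

rho = 0.9762, p = 0.000033, reject H0 at alpha = 0.1.


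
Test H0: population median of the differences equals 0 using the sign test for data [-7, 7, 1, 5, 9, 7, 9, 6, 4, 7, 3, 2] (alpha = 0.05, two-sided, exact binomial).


Step 1: Discard zero differences. Original n = 12; n_eff = number of nonzero differences = 12.
Nonzero differences (with sign): -7, +7, +1, +5, +9, +7, +9, +6, +4, +7, +3, +2
Step 2: Count signs: positive = 11, negative = 1.
Step 3: Under H0: P(positive) = 0.5, so the number of positives S ~ Bin(12, 0.5).
Step 4: Two-sided exact p-value = sum of Bin(12,0.5) probabilities at or below the observed probability = 0.006348.
Step 5: alpha = 0.05. reject H0.

n_eff = 12, pos = 11, neg = 1, p = 0.006348, reject H0.


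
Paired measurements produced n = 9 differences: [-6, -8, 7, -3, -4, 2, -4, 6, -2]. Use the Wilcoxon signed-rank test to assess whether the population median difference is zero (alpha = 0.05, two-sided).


Step 1: Drop any zero differences (none here) and take |d_i|.
|d| = [6, 8, 7, 3, 4, 2, 4, 6, 2]
Step 2: Midrank |d_i| (ties get averaged ranks).
ranks: |6|->6.5, |8|->9, |7|->8, |3|->3, |4|->4.5, |2|->1.5, |4|->4.5, |6|->6.5, |2|->1.5
Step 3: Attach original signs; sum ranks with positive sign and with negative sign.
W+ = 8 + 1.5 + 6.5 = 16
W- = 6.5 + 9 + 3 + 4.5 + 4.5 + 1.5 = 29
(Check: W+ + W- = 45 should equal n(n+1)/2 = 45.)
Step 4: Test statistic W = min(W+, W-) = 16.
Step 5: Ties in |d|, so use the tie-corrected normal approximation.
        E[W] = n(n+1)/4 = 9*10/4 = 22.5.
        Tie groups: |d|=2 (t=2), |d|=4 (t=2), |d|=6 (t=2); sum(t^3 - t) = 18.
        Var[W] = n(n+1)(2n+1)/24 - sum(t^3-t)/48 = 1710/24 - 18/48 = 70.875.
        z = (W - E[W]) / sqrt(Var[W]) = (16 - 22.5) / 8.4187 = -0.7721.
        Two-sided p = 2*Phi(z) = 0.440062.
Step 6: alpha = 0.05. fail to reject H0.

W+ = 16, W- = 29, W = min = 16, p = 0.440062, fail to reject H0.


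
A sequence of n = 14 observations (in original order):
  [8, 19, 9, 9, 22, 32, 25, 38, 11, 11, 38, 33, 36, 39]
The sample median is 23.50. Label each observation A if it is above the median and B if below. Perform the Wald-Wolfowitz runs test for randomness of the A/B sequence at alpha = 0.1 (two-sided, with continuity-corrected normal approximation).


Step 1: Compute median = 23.50; label A = above, B = below.
Labels in order: BBBBBAAABBAAAA  (n_A = 7, n_B = 7)
Step 2: Count runs R = 4.
Step 3: Under H0 (random ordering), E[R] = 2*n_A*n_B/(n_A+n_B) + 1 = 2*7*7/14 + 1 = 8.0000.
        Var[R] = 2*n_A*n_B*(2*n_A*n_B - n_A - n_B) / ((n_A+n_B)^2 * (n_A+n_B-1)) = 8232/2548 = 3.2308.
        SD[R] = 1.7974.
Step 4: Continuity-corrected z = (R + 0.5 - E[R]) / SD[R] = (4 + 0.5 - 8.0000) / 1.7974 = -1.9472.
Step 5: Two-sided p-value via normal approximation = 2*(1 - Phi(|z|)) = 0.051508.
Step 6: alpha = 0.1. reject H0.

R = 4, z = -1.9472, p = 0.051508, reject H0.


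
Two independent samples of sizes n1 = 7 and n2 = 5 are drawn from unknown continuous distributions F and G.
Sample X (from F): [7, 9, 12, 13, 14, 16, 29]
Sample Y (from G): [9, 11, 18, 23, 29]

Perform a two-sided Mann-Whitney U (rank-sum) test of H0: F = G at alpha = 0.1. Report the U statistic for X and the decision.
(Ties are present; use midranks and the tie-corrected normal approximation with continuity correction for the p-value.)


Step 1: Combine and sort all 12 observations; assign midranks.
sorted (value, group): (7,X), (9,X), (9,Y), (11,Y), (12,X), (13,X), (14,X), (16,X), (18,Y), (23,Y), (29,X), (29,Y)
ranks: 7->1, 9->2.5, 9->2.5, 11->4, 12->5, 13->6, 14->7, 16->8, 18->9, 23->10, 29->11.5, 29->11.5
Step 2: Rank sum for X: R1 = 1 + 2.5 + 5 + 6 + 7 + 8 + 11.5 = 41.
Step 3: U_X = R1 - n1(n1+1)/2 = 41 - 7*8/2 = 41 - 28 = 13.
       U_Y = n1*n2 - U_X = 35 - 13 = 22.
Step 4: Ties are present, so use the tie-corrected normal approximation (with continuity correction) for the p-value.
Step 5: p-value = 0.514478; compare to alpha = 0.1. fail to reject H0.

U_X = 13, p = 0.514478, fail to reject H0 at alpha = 0.1.


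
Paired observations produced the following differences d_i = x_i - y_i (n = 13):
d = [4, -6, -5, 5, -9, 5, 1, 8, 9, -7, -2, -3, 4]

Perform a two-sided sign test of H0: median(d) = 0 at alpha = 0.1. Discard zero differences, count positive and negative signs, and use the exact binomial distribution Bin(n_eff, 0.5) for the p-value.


Step 1: Discard zero differences. Original n = 13; n_eff = number of nonzero differences = 13.
Nonzero differences (with sign): +4, -6, -5, +5, -9, +5, +1, +8, +9, -7, -2, -3, +4
Step 2: Count signs: positive = 7, negative = 6.
Step 3: Under H0: P(positive) = 0.5, so the number of positives S ~ Bin(13, 0.5).
Step 4: Two-sided exact p-value = sum of Bin(13,0.5) probabilities at or below the observed probability = 1.000000.
Step 5: alpha = 0.1. fail to reject H0.

n_eff = 13, pos = 7, neg = 6, p = 1.000000, fail to reject H0.


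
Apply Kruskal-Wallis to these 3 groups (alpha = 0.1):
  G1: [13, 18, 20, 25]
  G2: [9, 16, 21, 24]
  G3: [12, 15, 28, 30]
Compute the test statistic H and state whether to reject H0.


Step 1: Combine all N = 12 observations and assign midranks.
sorted (value, group, rank): (9,G2,1), (12,G3,2), (13,G1,3), (15,G3,4), (16,G2,5), (18,G1,6), (20,G1,7), (21,G2,8), (24,G2,9), (25,G1,10), (28,G3,11), (30,G3,12)
Step 2: Sum ranks within each group.
R_1 = 26 (n_1 = 4)
R_2 = 23 (n_2 = 4)
R_3 = 29 (n_3 = 4)
Step 3: H = 12/(N(N+1)) * sum(R_i^2/n_i) - 3(N+1)
     = 12/(12*13) * (26^2/4 + 23^2/4 + 29^2/4) - 3*13
     = 0.076923 * 511.5 - 39
     = 0.346154.
Step 4: No ties, so H is used without correction.
Step 5: Under H0, H ~ chi^2(2); p-value = 0.841073.
Step 6: alpha = 0.1. fail to reject H0.

H = 0.3462, df = 2, p = 0.841073, fail to reject H0.


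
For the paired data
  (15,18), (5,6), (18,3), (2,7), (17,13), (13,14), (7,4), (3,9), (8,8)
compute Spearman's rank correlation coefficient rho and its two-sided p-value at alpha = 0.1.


Step 1: Rank x and y separately (midranks; no ties here).
rank(x): 15->7, 5->3, 18->9, 2->1, 17->8, 13->6, 7->4, 3->2, 8->5
rank(y): 18->9, 6->3, 3->1, 7->4, 13->7, 14->8, 4->2, 9->6, 8->5
Step 2: d_i = R_x(i) - R_y(i); compute d_i^2.
  (7-9)^2=4, (3-3)^2=0, (9-1)^2=64, (1-4)^2=9, (8-7)^2=1, (6-8)^2=4, (4-2)^2=4, (2-6)^2=16, (5-5)^2=0
sum(d^2) = 102.
Step 3: rho = 1 - 6*102 / (9*(9^2 - 1)) = 1 - 612/720 = 0.150000.
Step 4: Under H0, t = rho * sqrt((n-2)/(1-rho^2)) = 0.4014 ~ t(7).
Step 5: Two-sided p-value from the t-distribution with 7 df = 0.700094.
Step 6: alpha = 0.1. fail to reject H0.

rho = 0.1500, p = 0.700094, fail to reject H0 at alpha = 0.1.


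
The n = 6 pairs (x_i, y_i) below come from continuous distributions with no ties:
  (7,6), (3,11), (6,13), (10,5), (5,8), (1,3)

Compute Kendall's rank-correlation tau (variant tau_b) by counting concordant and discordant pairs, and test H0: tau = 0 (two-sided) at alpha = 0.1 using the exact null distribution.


Step 1: Enumerate the 15 unordered pairs (i,j) with i<j and classify each by sign(x_j-x_i) * sign(y_j-y_i).
  (1,2):dx=-4,dy=+5->D; (1,3):dx=-1,dy=+7->D; (1,4):dx=+3,dy=-1->D; (1,5):dx=-2,dy=+2->D
  (1,6):dx=-6,dy=-3->C; (2,3):dx=+3,dy=+2->C; (2,4):dx=+7,dy=-6->D; (2,5):dx=+2,dy=-3->D
  (2,6):dx=-2,dy=-8->C; (3,4):dx=+4,dy=-8->D; (3,5):dx=-1,dy=-5->C; (3,6):dx=-5,dy=-10->C
  (4,5):dx=-5,dy=+3->D; (4,6):dx=-9,dy=-2->C; (5,6):dx=-4,dy=-5->C
Step 2: C = 7, D = 8, total pairs = 15.
Step 3: tau = (C - D)/(n(n-1)/2) = (7 - 8)/15 = -0.066667.
Step 4: Exact two-sided p-value (enumerate n! = 720 permutations of y under H0): p = 1.000000.
Step 5: alpha = 0.1. fail to reject H0.

tau_b = -0.0667 (C=7, D=8), p = 1.000000, fail to reject H0.


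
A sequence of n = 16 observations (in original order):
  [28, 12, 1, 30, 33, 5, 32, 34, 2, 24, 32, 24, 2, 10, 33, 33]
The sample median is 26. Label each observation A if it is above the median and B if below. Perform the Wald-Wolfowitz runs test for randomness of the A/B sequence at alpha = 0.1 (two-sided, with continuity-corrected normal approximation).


Step 1: Compute median = 26; label A = above, B = below.
Labels in order: ABBAABAABBABBBAA  (n_A = 8, n_B = 8)
Step 2: Count runs R = 9.
Step 3: Under H0 (random ordering), E[R] = 2*n_A*n_B/(n_A+n_B) + 1 = 2*8*8/16 + 1 = 9.0000.
        Var[R] = 2*n_A*n_B*(2*n_A*n_B - n_A - n_B) / ((n_A+n_B)^2 * (n_A+n_B-1)) = 14336/3840 = 3.7333.
        SD[R] = 1.9322.
Step 4: R = E[R], so z = 0 with no continuity correction.
Step 5: Two-sided p-value via normal approximation = 2*(1 - Phi(|z|)) = 1.000000.
Step 6: alpha = 0.1. fail to reject H0.

R = 9, z = 0.0000, p = 1.000000, fail to reject H0.


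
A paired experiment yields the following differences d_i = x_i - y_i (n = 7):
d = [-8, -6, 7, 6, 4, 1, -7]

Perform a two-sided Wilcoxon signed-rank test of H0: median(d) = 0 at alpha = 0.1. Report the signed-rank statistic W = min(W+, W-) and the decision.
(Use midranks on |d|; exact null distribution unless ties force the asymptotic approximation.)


Step 1: Drop any zero differences (none here) and take |d_i|.
|d| = [8, 6, 7, 6, 4, 1, 7]
Step 2: Midrank |d_i| (ties get averaged ranks).
ranks: |8|->7, |6|->3.5, |7|->5.5, |6|->3.5, |4|->2, |1|->1, |7|->5.5
Step 3: Attach original signs; sum ranks with positive sign and with negative sign.
W+ = 5.5 + 3.5 + 2 + 1 = 12
W- = 7 + 3.5 + 5.5 = 16
(Check: W+ + W- = 28 should equal n(n+1)/2 = 28.)
Step 4: Test statistic W = min(W+, W-) = 12.
Step 5: Ties in |d|, so use the tie-corrected normal approximation.
        E[W] = n(n+1)/4 = 7*8/4 = 14.
        Tie groups: |d|=6 (t=2), |d|=7 (t=2); sum(t^3 - t) = 12.
        Var[W] = n(n+1)(2n+1)/24 - sum(t^3-t)/48 = 840/24 - 12/48 = 34.75.
        z = (W - E[W]) / sqrt(Var[W]) = (12 - 14) / 5.8949 = -0.3393.
        Two-sided p = 2*Phi(z) = 0.734402.
Step 6: alpha = 0.1. fail to reject H0.

W+ = 12, W- = 16, W = min = 12, p = 0.734402, fail to reject H0.


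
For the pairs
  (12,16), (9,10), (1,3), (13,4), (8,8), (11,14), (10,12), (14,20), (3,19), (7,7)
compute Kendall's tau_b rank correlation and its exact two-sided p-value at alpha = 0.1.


Step 1: Enumerate the 45 unordered pairs (i,j) with i<j and classify each by sign(x_j-x_i) * sign(y_j-y_i).
  (1,2):dx=-3,dy=-6->C; (1,3):dx=-11,dy=-13->C; (1,4):dx=+1,dy=-12->D; (1,5):dx=-4,dy=-8->C
  (1,6):dx=-1,dy=-2->C; (1,7):dx=-2,dy=-4->C; (1,8):dx=+2,dy=+4->C; (1,9):dx=-9,dy=+3->D
  (1,10):dx=-5,dy=-9->C; (2,3):dx=-8,dy=-7->C; (2,4):dx=+4,dy=-6->D; (2,5):dx=-1,dy=-2->C
  (2,6):dx=+2,dy=+4->C; (2,7):dx=+1,dy=+2->C; (2,8):dx=+5,dy=+10->C; (2,9):dx=-6,dy=+9->D
  (2,10):dx=-2,dy=-3->C; (3,4):dx=+12,dy=+1->C; (3,5):dx=+7,dy=+5->C; (3,6):dx=+10,dy=+11->C
  (3,7):dx=+9,dy=+9->C; (3,8):dx=+13,dy=+17->C; (3,9):dx=+2,dy=+16->C; (3,10):dx=+6,dy=+4->C
  (4,5):dx=-5,dy=+4->D; (4,6):dx=-2,dy=+10->D; (4,7):dx=-3,dy=+8->D; (4,8):dx=+1,dy=+16->C
  (4,9):dx=-10,dy=+15->D; (4,10):dx=-6,dy=+3->D; (5,6):dx=+3,dy=+6->C; (5,7):dx=+2,dy=+4->C
  (5,8):dx=+6,dy=+12->C; (5,9):dx=-5,dy=+11->D; (5,10):dx=-1,dy=-1->C; (6,7):dx=-1,dy=-2->C
  (6,8):dx=+3,dy=+6->C; (6,9):dx=-8,dy=+5->D; (6,10):dx=-4,dy=-7->C; (7,8):dx=+4,dy=+8->C
  (7,9):dx=-7,dy=+7->D; (7,10):dx=-3,dy=-5->C; (8,9):dx=-11,dy=-1->C; (8,10):dx=-7,dy=-13->C
  (9,10):dx=+4,dy=-12->D
Step 2: C = 32, D = 13, total pairs = 45.
Step 3: tau = (C - D)/(n(n-1)/2) = (32 - 13)/45 = 0.422222.
Step 4: Exact two-sided p-value (enumerate n! = 3628800 permutations of y under H0): p = 0.108313.
Step 5: alpha = 0.1. fail to reject H0.

tau_b = 0.4222 (C=32, D=13), p = 0.108313, fail to reject H0.


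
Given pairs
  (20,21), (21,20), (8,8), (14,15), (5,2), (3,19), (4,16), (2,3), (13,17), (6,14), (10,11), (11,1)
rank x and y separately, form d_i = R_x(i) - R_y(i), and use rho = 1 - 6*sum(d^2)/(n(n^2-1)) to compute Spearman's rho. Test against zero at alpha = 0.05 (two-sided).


Step 1: Rank x and y separately (midranks; no ties here).
rank(x): 20->11, 21->12, 8->6, 14->10, 5->4, 3->2, 4->3, 2->1, 13->9, 6->5, 10->7, 11->8
rank(y): 21->12, 20->11, 8->4, 15->7, 2->2, 19->10, 16->8, 3->3, 17->9, 14->6, 11->5, 1->1
Step 2: d_i = R_x(i) - R_y(i); compute d_i^2.
  (11-12)^2=1, (12-11)^2=1, (6-4)^2=4, (10-7)^2=9, (4-2)^2=4, (2-10)^2=64, (3-8)^2=25, (1-3)^2=4, (9-9)^2=0, (5-6)^2=1, (7-5)^2=4, (8-1)^2=49
sum(d^2) = 166.
Step 3: rho = 1 - 6*166 / (12*(12^2 - 1)) = 1 - 996/1716 = 0.419580.
Step 4: Under H0, t = rho * sqrt((n-2)/(1-rho^2)) = 1.4617 ~ t(10).
Step 5: Two-sided p-value from the t-distribution with 10 df = 0.174519.
Step 6: alpha = 0.05. fail to reject H0.

rho = 0.4196, p = 0.174519, fail to reject H0 at alpha = 0.05.


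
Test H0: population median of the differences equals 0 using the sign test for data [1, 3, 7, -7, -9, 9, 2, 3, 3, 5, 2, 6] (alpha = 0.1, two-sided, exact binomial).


Step 1: Discard zero differences. Original n = 12; n_eff = number of nonzero differences = 12.
Nonzero differences (with sign): +1, +3, +7, -7, -9, +9, +2, +3, +3, +5, +2, +6
Step 2: Count signs: positive = 10, negative = 2.
Step 3: Under H0: P(positive) = 0.5, so the number of positives S ~ Bin(12, 0.5).
Step 4: Two-sided exact p-value = sum of Bin(12,0.5) probabilities at or below the observed probability = 0.038574.
Step 5: alpha = 0.1. reject H0.

n_eff = 12, pos = 10, neg = 2, p = 0.038574, reject H0.


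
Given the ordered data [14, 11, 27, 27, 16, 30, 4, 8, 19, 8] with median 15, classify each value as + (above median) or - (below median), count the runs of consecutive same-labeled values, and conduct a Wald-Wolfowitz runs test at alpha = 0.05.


Step 1: Compute median = 15; label A = above, B = below.
Labels in order: BBAAAABBAB  (n_A = 5, n_B = 5)
Step 2: Count runs R = 5.
Step 3: Under H0 (random ordering), E[R] = 2*n_A*n_B/(n_A+n_B) + 1 = 2*5*5/10 + 1 = 6.0000.
        Var[R] = 2*n_A*n_B*(2*n_A*n_B - n_A - n_B) / ((n_A+n_B)^2 * (n_A+n_B-1)) = 2000/900 = 2.2222.
        SD[R] = 1.4907.
Step 4: Continuity-corrected z = (R + 0.5 - E[R]) / SD[R] = (5 + 0.5 - 6.0000) / 1.4907 = -0.3354.
Step 5: Two-sided p-value via normal approximation = 2*(1 - Phi(|z|)) = 0.737316.
Step 6: alpha = 0.05. fail to reject H0.

R = 5, z = -0.3354, p = 0.737316, fail to reject H0.


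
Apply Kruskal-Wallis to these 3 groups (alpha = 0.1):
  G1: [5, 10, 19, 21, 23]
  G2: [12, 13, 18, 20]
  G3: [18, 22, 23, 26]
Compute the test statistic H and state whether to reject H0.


Step 1: Combine all N = 13 observations and assign midranks.
sorted (value, group, rank): (5,G1,1), (10,G1,2), (12,G2,3), (13,G2,4), (18,G2,5.5), (18,G3,5.5), (19,G1,7), (20,G2,8), (21,G1,9), (22,G3,10), (23,G1,11.5), (23,G3,11.5), (26,G3,13)
Step 2: Sum ranks within each group.
R_1 = 30.5 (n_1 = 5)
R_2 = 20.5 (n_2 = 4)
R_3 = 40 (n_3 = 4)
Step 3: H = 12/(N(N+1)) * sum(R_i^2/n_i) - 3(N+1)
     = 12/(13*14) * (30.5^2/5 + 20.5^2/4 + 40^2/4) - 3*14
     = 0.065934 * 691.112 - 42
     = 3.567857.
Step 4: Ties present; correction factor C = 1 - 12/(13^3 - 13) = 0.994505. Corrected H = 3.567857 / 0.994505 = 3.587569.
Step 5: Under H0, H ~ chi^2(2); p-value = 0.166329.
Step 6: alpha = 0.1. fail to reject H0.

H = 3.5876, df = 2, p = 0.166329, fail to reject H0.


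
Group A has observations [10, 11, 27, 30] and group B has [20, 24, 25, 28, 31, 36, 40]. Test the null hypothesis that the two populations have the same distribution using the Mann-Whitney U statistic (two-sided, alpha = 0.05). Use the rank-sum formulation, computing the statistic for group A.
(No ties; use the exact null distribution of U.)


Step 1: Combine and sort all 11 observations; assign midranks.
sorted (value, group): (10,X), (11,X), (20,Y), (24,Y), (25,Y), (27,X), (28,Y), (30,X), (31,Y), (36,Y), (40,Y)
ranks: 10->1, 11->2, 20->3, 24->4, 25->5, 27->6, 28->7, 30->8, 31->9, 36->10, 40->11
Step 2: Rank sum for X: R1 = 1 + 2 + 6 + 8 = 17.
Step 3: U_X = R1 - n1(n1+1)/2 = 17 - 4*5/2 = 17 - 10 = 7.
       U_Y = n1*n2 - U_X = 28 - 7 = 21.
Step 4: No ties, so the exact null distribution of U (based on enumerating the C(11,4) = 330 equally likely rank assignments) gives the two-sided p-value.
Step 5: p-value = 0.230303; compare to alpha = 0.05. fail to reject H0.

U_X = 7, p = 0.230303, fail to reject H0 at alpha = 0.05.


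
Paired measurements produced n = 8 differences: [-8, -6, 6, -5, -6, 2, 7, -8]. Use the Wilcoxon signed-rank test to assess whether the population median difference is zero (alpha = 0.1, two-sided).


Step 1: Drop any zero differences (none here) and take |d_i|.
|d| = [8, 6, 6, 5, 6, 2, 7, 8]
Step 2: Midrank |d_i| (ties get averaged ranks).
ranks: |8|->7.5, |6|->4, |6|->4, |5|->2, |6|->4, |2|->1, |7|->6, |8|->7.5
Step 3: Attach original signs; sum ranks with positive sign and with negative sign.
W+ = 4 + 1 + 6 = 11
W- = 7.5 + 4 + 2 + 4 + 7.5 = 25
(Check: W+ + W- = 36 should equal n(n+1)/2 = 36.)
Step 4: Test statistic W = min(W+, W-) = 11.
Step 5: Ties in |d|, so use the tie-corrected normal approximation.
        E[W] = n(n+1)/4 = 8*9/4 = 18.
        Tie groups: |d|=6 (t=3), |d|=8 (t=2); sum(t^3 - t) = 30.
        Var[W] = n(n+1)(2n+1)/24 - sum(t^3-t)/48 = 1224/24 - 30/48 = 50.375.
        z = (W - E[W]) / sqrt(Var[W]) = (11 - 18) / 7.0975 = -0.9863.
        Two-sided p = 2*Phi(z) = 0.324007.
Step 6: alpha = 0.1. fail to reject H0.

W+ = 11, W- = 25, W = min = 11, p = 0.324007, fail to reject H0.


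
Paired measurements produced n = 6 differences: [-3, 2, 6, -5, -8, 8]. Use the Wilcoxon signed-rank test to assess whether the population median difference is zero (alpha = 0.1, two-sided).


Step 1: Drop any zero differences (none here) and take |d_i|.
|d| = [3, 2, 6, 5, 8, 8]
Step 2: Midrank |d_i| (ties get averaged ranks).
ranks: |3|->2, |2|->1, |6|->4, |5|->3, |8|->5.5, |8|->5.5
Step 3: Attach original signs; sum ranks with positive sign and with negative sign.
W+ = 1 + 4 + 5.5 = 10.5
W- = 2 + 3 + 5.5 = 10.5
(Check: W+ + W- = 21 should equal n(n+1)/2 = 21.)
Step 4: Test statistic W = min(W+, W-) = 10.5.
Step 5: Ties in |d|, so use the tie-corrected normal approximation.
        E[W] = n(n+1)/4 = 6*7/4 = 10.5.
        Tie groups: |d|=8 (t=2); sum(t^3 - t) = 6.
        Var[W] = n(n+1)(2n+1)/24 - sum(t^3-t)/48 = 546/24 - 6/48 = 22.625.
        z = (W - E[W]) / sqrt(Var[W]) = (10.5 - 10.5) / 4.7566 = 0.0000.
        Two-sided p = 2*Phi(z) = 1.000000.
Step 6: alpha = 0.1. fail to reject H0.

W+ = 10.5, W- = 10.5, W = min = 10.5, p = 1.000000, fail to reject H0.


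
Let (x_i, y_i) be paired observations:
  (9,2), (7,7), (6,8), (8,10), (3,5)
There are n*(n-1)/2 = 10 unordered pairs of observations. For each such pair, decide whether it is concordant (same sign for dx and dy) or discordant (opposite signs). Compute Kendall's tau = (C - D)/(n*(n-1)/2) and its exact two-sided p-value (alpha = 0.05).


Step 1: Enumerate the 10 unordered pairs (i,j) with i<j and classify each by sign(x_j-x_i) * sign(y_j-y_i).
  (1,2):dx=-2,dy=+5->D; (1,3):dx=-3,dy=+6->D; (1,4):dx=-1,dy=+8->D; (1,5):dx=-6,dy=+3->D
  (2,3):dx=-1,dy=+1->D; (2,4):dx=+1,dy=+3->C; (2,5):dx=-4,dy=-2->C; (3,4):dx=+2,dy=+2->C
  (3,5):dx=-3,dy=-3->C; (4,5):dx=-5,dy=-5->C
Step 2: C = 5, D = 5, total pairs = 10.
Step 3: tau = (C - D)/(n(n-1)/2) = (5 - 5)/10 = 0.000000.
Step 4: Exact two-sided p-value (enumerate n! = 120 permutations of y under H0): p = 1.000000.
Step 5: alpha = 0.05. fail to reject H0.

tau_b = 0.0000 (C=5, D=5), p = 1.000000, fail to reject H0.


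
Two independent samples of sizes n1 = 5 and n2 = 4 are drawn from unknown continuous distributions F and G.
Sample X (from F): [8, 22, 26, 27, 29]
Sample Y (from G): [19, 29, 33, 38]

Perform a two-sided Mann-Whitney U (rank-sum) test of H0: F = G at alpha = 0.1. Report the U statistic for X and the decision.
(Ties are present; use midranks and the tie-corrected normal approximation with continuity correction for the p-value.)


Step 1: Combine and sort all 9 observations; assign midranks.
sorted (value, group): (8,X), (19,Y), (22,X), (26,X), (27,X), (29,X), (29,Y), (33,Y), (38,Y)
ranks: 8->1, 19->2, 22->3, 26->4, 27->5, 29->6.5, 29->6.5, 33->8, 38->9
Step 2: Rank sum for X: R1 = 1 + 3 + 4 + 5 + 6.5 = 19.5.
Step 3: U_X = R1 - n1(n1+1)/2 = 19.5 - 5*6/2 = 19.5 - 15 = 4.5.
       U_Y = n1*n2 - U_X = 20 - 4.5 = 15.5.
Step 4: Ties are present, so use the tie-corrected normal approximation (with continuity correction) for the p-value.
Step 5: p-value = 0.218742; compare to alpha = 0.1. fail to reject H0.

U_X = 4.5, p = 0.218742, fail to reject H0 at alpha = 0.1.


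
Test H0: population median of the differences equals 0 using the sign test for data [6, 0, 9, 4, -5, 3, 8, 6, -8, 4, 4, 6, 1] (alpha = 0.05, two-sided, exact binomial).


Step 1: Discard zero differences. Original n = 13; n_eff = number of nonzero differences = 12.
Nonzero differences (with sign): +6, +9, +4, -5, +3, +8, +6, -8, +4, +4, +6, +1
Step 2: Count signs: positive = 10, negative = 2.
Step 3: Under H0: P(positive) = 0.5, so the number of positives S ~ Bin(12, 0.5).
Step 4: Two-sided exact p-value = sum of Bin(12,0.5) probabilities at or below the observed probability = 0.038574.
Step 5: alpha = 0.05. reject H0.

n_eff = 12, pos = 10, neg = 2, p = 0.038574, reject H0.


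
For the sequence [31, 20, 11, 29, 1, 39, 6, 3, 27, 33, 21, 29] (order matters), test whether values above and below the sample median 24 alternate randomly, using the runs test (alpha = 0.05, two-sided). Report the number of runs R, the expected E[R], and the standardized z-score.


Step 1: Compute median = 24; label A = above, B = below.
Labels in order: ABBABABBAABA  (n_A = 6, n_B = 6)
Step 2: Count runs R = 9.
Step 3: Under H0 (random ordering), E[R] = 2*n_A*n_B/(n_A+n_B) + 1 = 2*6*6/12 + 1 = 7.0000.
        Var[R] = 2*n_A*n_B*(2*n_A*n_B - n_A - n_B) / ((n_A+n_B)^2 * (n_A+n_B-1)) = 4320/1584 = 2.7273.
        SD[R] = 1.6514.
Step 4: Continuity-corrected z = (R - 0.5 - E[R]) / SD[R] = (9 - 0.5 - 7.0000) / 1.6514 = 0.9083.
Step 5: Two-sided p-value via normal approximation = 2*(1 - Phi(|z|)) = 0.363722.
Step 6: alpha = 0.05. fail to reject H0.

R = 9, z = 0.9083, p = 0.363722, fail to reject H0.


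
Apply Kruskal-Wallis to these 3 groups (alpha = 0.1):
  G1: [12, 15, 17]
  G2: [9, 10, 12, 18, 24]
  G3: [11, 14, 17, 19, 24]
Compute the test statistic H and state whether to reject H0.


Step 1: Combine all N = 13 observations and assign midranks.
sorted (value, group, rank): (9,G2,1), (10,G2,2), (11,G3,3), (12,G1,4.5), (12,G2,4.5), (14,G3,6), (15,G1,7), (17,G1,8.5), (17,G3,8.5), (18,G2,10), (19,G3,11), (24,G2,12.5), (24,G3,12.5)
Step 2: Sum ranks within each group.
R_1 = 20 (n_1 = 3)
R_2 = 30 (n_2 = 5)
R_3 = 41 (n_3 = 5)
Step 3: H = 12/(N(N+1)) * sum(R_i^2/n_i) - 3(N+1)
     = 12/(13*14) * (20^2/3 + 30^2/5 + 41^2/5) - 3*14
     = 0.065934 * 649.533 - 42
     = 0.826374.
Step 4: Ties present; correction factor C = 1 - 18/(13^3 - 13) = 0.991758. Corrected H = 0.826374 / 0.991758 = 0.833241.
Step 5: Under H0, H ~ chi^2(2); p-value = 0.659271.
Step 6: alpha = 0.1. fail to reject H0.

H = 0.8332, df = 2, p = 0.659271, fail to reject H0.


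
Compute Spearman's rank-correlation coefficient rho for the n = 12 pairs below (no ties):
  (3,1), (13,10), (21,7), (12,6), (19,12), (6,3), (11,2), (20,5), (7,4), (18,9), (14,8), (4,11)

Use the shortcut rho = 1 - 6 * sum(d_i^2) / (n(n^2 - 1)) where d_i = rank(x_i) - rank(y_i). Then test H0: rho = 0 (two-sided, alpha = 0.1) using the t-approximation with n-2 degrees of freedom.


Step 1: Rank x and y separately (midranks; no ties here).
rank(x): 3->1, 13->7, 21->12, 12->6, 19->10, 6->3, 11->5, 20->11, 7->4, 18->9, 14->8, 4->2
rank(y): 1->1, 10->10, 7->7, 6->6, 12->12, 3->3, 2->2, 5->5, 4->4, 9->9, 8->8, 11->11
Step 2: d_i = R_x(i) - R_y(i); compute d_i^2.
  (1-1)^2=0, (7-10)^2=9, (12-7)^2=25, (6-6)^2=0, (10-12)^2=4, (3-3)^2=0, (5-2)^2=9, (11-5)^2=36, (4-4)^2=0, (9-9)^2=0, (8-8)^2=0, (2-11)^2=81
sum(d^2) = 164.
Step 3: rho = 1 - 6*164 / (12*(12^2 - 1)) = 1 - 984/1716 = 0.426573.
Step 4: Under H0, t = rho * sqrt((n-2)/(1-rho^2)) = 1.4914 ~ t(10).
Step 5: Two-sided p-value from the t-distribution with 10 df = 0.166700.
Step 6: alpha = 0.1. fail to reject H0.

rho = 0.4266, p = 0.166700, fail to reject H0 at alpha = 0.1.


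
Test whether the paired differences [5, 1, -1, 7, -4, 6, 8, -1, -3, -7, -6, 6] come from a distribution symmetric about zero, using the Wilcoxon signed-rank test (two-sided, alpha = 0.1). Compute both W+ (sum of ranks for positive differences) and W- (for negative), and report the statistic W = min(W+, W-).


Step 1: Drop any zero differences (none here) and take |d_i|.
|d| = [5, 1, 1, 7, 4, 6, 8, 1, 3, 7, 6, 6]
Step 2: Midrank |d_i| (ties get averaged ranks).
ranks: |5|->6, |1|->2, |1|->2, |7|->10.5, |4|->5, |6|->8, |8|->12, |1|->2, |3|->4, |7|->10.5, |6|->8, |6|->8
Step 3: Attach original signs; sum ranks with positive sign and with negative sign.
W+ = 6 + 2 + 10.5 + 8 + 12 + 8 = 46.5
W- = 2 + 5 + 2 + 4 + 10.5 + 8 = 31.5
(Check: W+ + W- = 78 should equal n(n+1)/2 = 78.)
Step 4: Test statistic W = min(W+, W-) = 31.5.
Step 5: Ties in |d|, so use the tie-corrected normal approximation.
        E[W] = n(n+1)/4 = 12*13/4 = 39.
        Tie groups: |d|=1 (t=3), |d|=6 (t=3), |d|=7 (t=2); sum(t^3 - t) = 54.
        Var[W] = n(n+1)(2n+1)/24 - sum(t^3-t)/48 = 3900/24 - 54/48 = 161.375.
        z = (W - E[W]) / sqrt(Var[W]) = (31.5 - 39) / 12.7033 = -0.5904.
        Two-sided p = 2*Phi(z) = 0.554925.
Step 6: alpha = 0.1. fail to reject H0.

W+ = 46.5, W- = 31.5, W = min = 31.5, p = 0.554925, fail to reject H0.


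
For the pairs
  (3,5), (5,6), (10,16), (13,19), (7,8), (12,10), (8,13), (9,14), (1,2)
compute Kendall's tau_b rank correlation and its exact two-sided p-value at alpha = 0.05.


Step 1: Enumerate the 36 unordered pairs (i,j) with i<j and classify each by sign(x_j-x_i) * sign(y_j-y_i).
  (1,2):dx=+2,dy=+1->C; (1,3):dx=+7,dy=+11->C; (1,4):dx=+10,dy=+14->C; (1,5):dx=+4,dy=+3->C
  (1,6):dx=+9,dy=+5->C; (1,7):dx=+5,dy=+8->C; (1,8):dx=+6,dy=+9->C; (1,9):dx=-2,dy=-3->C
  (2,3):dx=+5,dy=+10->C; (2,4):dx=+8,dy=+13->C; (2,5):dx=+2,dy=+2->C; (2,6):dx=+7,dy=+4->C
  (2,7):dx=+3,dy=+7->C; (2,8):dx=+4,dy=+8->C; (2,9):dx=-4,dy=-4->C; (3,4):dx=+3,dy=+3->C
  (3,5):dx=-3,dy=-8->C; (3,6):dx=+2,dy=-6->D; (3,7):dx=-2,dy=-3->C; (3,8):dx=-1,dy=-2->C
  (3,9):dx=-9,dy=-14->C; (4,5):dx=-6,dy=-11->C; (4,6):dx=-1,dy=-9->C; (4,7):dx=-5,dy=-6->C
  (4,8):dx=-4,dy=-5->C; (4,9):dx=-12,dy=-17->C; (5,6):dx=+5,dy=+2->C; (5,7):dx=+1,dy=+5->C
  (5,8):dx=+2,dy=+6->C; (5,9):dx=-6,dy=-6->C; (6,7):dx=-4,dy=+3->D; (6,8):dx=-3,dy=+4->D
  (6,9):dx=-11,dy=-8->C; (7,8):dx=+1,dy=+1->C; (7,9):dx=-7,dy=-11->C; (8,9):dx=-8,dy=-12->C
Step 2: C = 33, D = 3, total pairs = 36.
Step 3: tau = (C - D)/(n(n-1)/2) = (33 - 3)/36 = 0.833333.
Step 4: Exact two-sided p-value (enumerate n! = 362880 permutations of y under H0): p = 0.000854.
Step 5: alpha = 0.05. reject H0.

tau_b = 0.8333 (C=33, D=3), p = 0.000854, reject H0.


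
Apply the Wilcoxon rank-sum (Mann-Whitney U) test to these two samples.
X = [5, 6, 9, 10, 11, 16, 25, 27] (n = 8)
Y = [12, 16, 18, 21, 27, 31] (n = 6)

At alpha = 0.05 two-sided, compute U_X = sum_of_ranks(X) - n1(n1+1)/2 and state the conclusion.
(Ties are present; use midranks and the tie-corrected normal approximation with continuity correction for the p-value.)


Step 1: Combine and sort all 14 observations; assign midranks.
sorted (value, group): (5,X), (6,X), (9,X), (10,X), (11,X), (12,Y), (16,X), (16,Y), (18,Y), (21,Y), (25,X), (27,X), (27,Y), (31,Y)
ranks: 5->1, 6->2, 9->3, 10->4, 11->5, 12->6, 16->7.5, 16->7.5, 18->9, 21->10, 25->11, 27->12.5, 27->12.5, 31->14
Step 2: Rank sum for X: R1 = 1 + 2 + 3 + 4 + 5 + 7.5 + 11 + 12.5 = 46.
Step 3: U_X = R1 - n1(n1+1)/2 = 46 - 8*9/2 = 46 - 36 = 10.
       U_Y = n1*n2 - U_X = 48 - 10 = 38.
Step 4: Ties are present, so use the tie-corrected normal approximation (with continuity correction) for the p-value.
Step 5: p-value = 0.080692; compare to alpha = 0.05. fail to reject H0.

U_X = 10, p = 0.080692, fail to reject H0 at alpha = 0.05.


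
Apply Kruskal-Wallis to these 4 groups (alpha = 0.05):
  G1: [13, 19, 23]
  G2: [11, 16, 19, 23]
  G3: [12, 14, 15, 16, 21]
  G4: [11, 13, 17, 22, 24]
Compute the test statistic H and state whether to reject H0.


Step 1: Combine all N = 17 observations and assign midranks.
sorted (value, group, rank): (11,G2,1.5), (11,G4,1.5), (12,G3,3), (13,G1,4.5), (13,G4,4.5), (14,G3,6), (15,G3,7), (16,G2,8.5), (16,G3,8.5), (17,G4,10), (19,G1,11.5), (19,G2,11.5), (21,G3,13), (22,G4,14), (23,G1,15.5), (23,G2,15.5), (24,G4,17)
Step 2: Sum ranks within each group.
R_1 = 31.5 (n_1 = 3)
R_2 = 37 (n_2 = 4)
R_3 = 37.5 (n_3 = 5)
R_4 = 47 (n_4 = 5)
Step 3: H = 12/(N(N+1)) * sum(R_i^2/n_i) - 3(N+1)
     = 12/(17*18) * (31.5^2/3 + 37^2/4 + 37.5^2/5 + 47^2/5) - 3*18
     = 0.039216 * 1396.05 - 54
     = 0.747059.
Step 4: Ties present; correction factor C = 1 - 30/(17^3 - 17) = 0.993873. Corrected H = 0.747059 / 0.993873 = 0.751665.
Step 5: Under H0, H ~ chi^2(3); p-value = 0.860990.
Step 6: alpha = 0.05. fail to reject H0.

H = 0.7517, df = 3, p = 0.860990, fail to reject H0.
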